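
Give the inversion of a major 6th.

minor third

The rule of nine gives the new number: 9 − 6 = 3, so a sixth becomes a third.
And major becomes minor under inversion, so we get a minor third.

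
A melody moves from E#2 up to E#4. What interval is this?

E to E is the same letter name, plus 2 octaves, so the interval is some kind of fifteenth.
Counting semitones, E#2→E#4 is 24, which is the perfect fifteenth.
(Equivalently, a compound perfect octave: a perfect octave plus an octave.)

perfect 15th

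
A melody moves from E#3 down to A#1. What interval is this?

perfect twelfth

Descending from E#3 to A#1 is the same interval as ascending A#1 to E#3.
A to E spans five letter names (A-B-C-D-E), plus an octave, so the interval is some kind of twelfth.
The perfect twelfth spans 19 semitones, and A#1 to E#3 is exactly 19 semitones — so this is a perfect twelfth.
(Equivalently, a compound perfect fifth: a perfect fifth plus an octave.)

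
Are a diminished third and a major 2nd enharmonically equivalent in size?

Yes

A diminished third spans 2 semitones, and a major second also spans 2 semitones — they're enharmonic.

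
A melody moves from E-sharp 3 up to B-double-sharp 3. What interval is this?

augmented 5th

E to B spans five letter names (E-F-G-A-B) — that makes it a fifth of some quality.
The perfect fifth is 7 semitones; here we have 8, one semitone wider: augmented.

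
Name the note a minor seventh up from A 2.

Seven letter names up from A: G.
A minor seventh spans 10 semitones, so from A2 the target pitch is G3.

G 3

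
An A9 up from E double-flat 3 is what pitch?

F 4

Counting two letter names plus an octave up from E lands on F.
Moving 15 semitones up from Ebb3 (the size of an augmented ninth) reaches F4.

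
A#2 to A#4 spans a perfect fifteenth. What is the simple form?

perfect 8th

Subtracting seven from the interval number removes an octave: 15 − 7 = 8.
That makes a perfect fifteenth a compound perfect octave — an octave plus a perfect octave.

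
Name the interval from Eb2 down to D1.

minor 9th

Descending from Eb2 to D1 is the same interval as ascending D1 to Eb2.
D to E spans two letter names (D-E), plus an octave, so the interval is some kind of ninth.
D1 to Eb2 is 13 semitones, a half step short of the major ninth (14), so this is minor.
(Equivalently, a compound minor second: a minor second plus an octave.)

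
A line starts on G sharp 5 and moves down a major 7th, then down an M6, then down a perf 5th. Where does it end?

F 3

Down a major seventh from G#5: A4 (11 semitones down).
Down a major sixth from A4: C4 (9 semitones down).
A perfect fifth down from C4 is F3.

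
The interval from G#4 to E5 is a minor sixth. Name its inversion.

Interval numbers invert to sum to nine: 6 + 3 = 9, so a sixth inverts to a third.
The quality also flips — minor becomes major — giving a major third.

M3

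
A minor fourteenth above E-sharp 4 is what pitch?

D-sharp 6

Seven letters up from E (plus an octave) reaches D.
A minor fourteenth is 22 semitones; 22 semitones up from E#4 gives D#6.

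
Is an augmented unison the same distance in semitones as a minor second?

An augmented unison = 1 semitone = a minor second; enharmonically equal.

Yes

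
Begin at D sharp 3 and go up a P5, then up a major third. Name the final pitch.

Up a perfect fifth from D#3: A#3 (7 semitones up).
A major third up from A#3 is C##4.

C double-sharp 4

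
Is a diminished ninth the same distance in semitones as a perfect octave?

Yes

Both span 12 semitones: a diminished ninth and a perfect octave are the same chromatic distance.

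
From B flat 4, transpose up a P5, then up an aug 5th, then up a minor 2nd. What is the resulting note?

A perfect fifth up from Bb4 is F5.
An augmented fifth up from F5 is C#6.
C#6 up a minor second → D6 (1 semitone).

D 6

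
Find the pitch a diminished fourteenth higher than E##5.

D#7

Seven letters up from E (plus an octave) reaches D.
Moving 21 semitones up from E##5 (the size of a diminished fourteenth) reaches D#7.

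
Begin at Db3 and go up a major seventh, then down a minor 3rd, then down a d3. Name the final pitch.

Up a major seventh from Db3: C4 (11 semitones up).
Down a minor third from C4: A3 (3 semitones down).
A diminished third down from A3 is F##3.

F##3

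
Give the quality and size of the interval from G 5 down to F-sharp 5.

Descending from G5 to F#5 is the same interval as ascending F#5 to G5.
F to G spans two letter names (F-G) — that makes it a second of some quality.
A major second would be 2 semitones, but F#5 to G5 is 1 — one semitone narrower, making it a minor second.

minor 2nd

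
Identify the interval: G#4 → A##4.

G to A spans two letter names (G-A), so the interval is some kind of second.
A major second would be 2 semitones; G#4 to A##4 is 3, one semitone wider, so the interval is augmented.

A2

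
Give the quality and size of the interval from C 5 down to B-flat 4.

Descending from C5 to Bb4 is the same interval as ascending Bb4 to C5.
B to C spans two letter names (B-C), so the interval is some kind of second.
The major second spans 2 semitones, and Bb4 to C5 is exactly 2 semitones — so this is a major second.

major 2nd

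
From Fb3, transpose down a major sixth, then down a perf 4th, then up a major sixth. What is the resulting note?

A major sixth down from Fb3 is Abb2.
Down a perfect fourth from Abb2: Ebb2 (5 semitones down).
Ebb2 up a major sixth → Cb3 (9 semitones).

Cb3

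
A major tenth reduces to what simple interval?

Each octave removed subtracts seven from the number: 10 − 7 = 3.
That makes a major tenth a compound major third — an octave plus a major third.

major third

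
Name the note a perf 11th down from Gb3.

Four letters down from G (plus an octave) reaches D.
A perfect eleventh spans 17 semitones, so from Gb3 the target pitch is Db2.

Db2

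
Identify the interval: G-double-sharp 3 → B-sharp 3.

G to B spans three letter names (G-A-B): a third.
At 3 semitones, G##3→B#3 falls one short of a major third: minor.

minor 3rd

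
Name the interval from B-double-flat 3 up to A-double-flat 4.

B to A spans seven letter names (B-C-D-E-F-G-A): a seventh.
A major seventh would be 11 semitones, but Bbb3 to Abb4 is 10 — one semitone narrower, making it a minor seventh.

minor seventh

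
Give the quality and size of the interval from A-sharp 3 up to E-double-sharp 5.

A12

A to E spans five letter names (A-B-C-D-E), plus an octave, so the interval is some kind of twelfth.
The perfect twelfth is 19 semitones; here we have 20, one semitone wider: augmented.
(Equivalently, a compound augmented fifth: an augmented fifth plus an octave.)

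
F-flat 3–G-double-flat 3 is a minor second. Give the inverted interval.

major 7th

Interval numbers invert to sum to nine: 2 + 7 = 9, so a second inverts to a seventh.
And minor becomes major under inversion, so we get a major seventh.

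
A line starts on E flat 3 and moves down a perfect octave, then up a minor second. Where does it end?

F flat 2

Down a perfect octave from Eb3: Eb2 (12 semitones down).
Up a minor second from Eb2: Fb2 (1 semitone up).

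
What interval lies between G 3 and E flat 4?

minor sixth

G to E spans six letter names (G-A-B-C-D-E) — that makes it a sixth of some quality.
G3 to Eb4 is 8 semitones, a half step short of the major sixth (9), so this is minor.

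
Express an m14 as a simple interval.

m7

Take out an octave (7 from the number): 14 − 7 = 7.
That makes a minor fourteenth a compound minor seventh — an octave plus a minor seventh.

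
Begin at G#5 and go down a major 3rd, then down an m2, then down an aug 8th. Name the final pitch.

D4

Down a major third from G#5: E5 (4 semitones down).
Down a minor second from E5: D#5 (1 semitone down).
An augmented octave down from D#5 is D4.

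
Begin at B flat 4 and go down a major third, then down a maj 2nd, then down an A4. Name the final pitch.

Down a major third from Bb4: Gb4 (4 semitones down).
Gb4 down a major second → Fb4 (2 semitones).
Down an augmented fourth from Fb4: Cbb4 (6 semitones down).

C double-flat 4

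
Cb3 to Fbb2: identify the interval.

augmented fifth

Descending from Cb3 to Fbb2 is the same interval as ascending Fbb2 to Cb3.
F to C spans five letter names (F-G-A-B-C): a fifth.
Fbb2 to Cb3 spans 8 semitones — one semitone wider than the perfect fifth (7) — giving an augmented fifth.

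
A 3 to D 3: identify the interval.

Descending from A3 to D3 is the same interval as ascending D3 to A3.
D to A spans five letter names (D-E-F-G-A) — that makes it a fifth of some quality.
Counting semitones, D3→A3 is 7, which is the perfect fifth.

perfect fifth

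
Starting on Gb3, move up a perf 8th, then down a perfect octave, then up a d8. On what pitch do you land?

Gbb4

Gb3 up a perfect octave → Gb4 (12 semitones).
Gb4 down a perfect octave → Gb3 (12 semitones).
Gb3 up a diminished octave → Gbb4 (11 semitones).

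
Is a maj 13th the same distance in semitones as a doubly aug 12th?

A major thirteenth spans 21 semitones, and a doubly augmented twelfth also spans 21 semitones — they're enharmonic.

Yes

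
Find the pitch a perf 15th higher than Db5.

For a fifteenth the letter name doesn't change: still D, two octaves up.
A perfect fifteenth spans 24 semitones, so from Db5 the target pitch is Db7.

Db7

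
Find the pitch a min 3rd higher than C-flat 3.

E-double-flat 3

Three letter names up from C: E.
A minor third is 3 semitones; 3 semitones up from Cb3 gives Ebb3.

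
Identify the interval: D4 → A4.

perfect 5th

D to A spans five letter names (D-E-F-G-A) — that makes it a fifth of some quality.
The perfect fifth spans 7 semitones, and D4 to A4 is exactly 7 semitones — so this is a perfect fifth.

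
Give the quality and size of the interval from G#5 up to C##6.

G to C spans four letter names (G-A-B-C) — that makes it a fourth of some quality.
The perfect fourth is 5 semitones; here we have 6, one semitone wider: augmented.

augmented 4th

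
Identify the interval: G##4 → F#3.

Descending from G##4 to F#3 is the same interval as ascending F#3 to G##4.
F to G spans two letter names (F-G), plus an octave: a ninth.
The major ninth is 14 semitones; here we have 15, one semitone wider: augmented.
(Equivalently, a compound augmented second: an augmented second plus an octave.)

augmented ninth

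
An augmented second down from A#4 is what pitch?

G4

Counting two letter names down from A lands on G.
An augmented second spans 3 semitones, so from A#4 the target pitch is G4.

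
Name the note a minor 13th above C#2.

Six letters up from C (plus an octave) reaches A.
A minor thirteenth is 20 semitones; 20 semitones up from C#2 gives A3.

A3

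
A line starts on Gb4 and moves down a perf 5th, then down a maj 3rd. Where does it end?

A perfect fifth down from Gb4 is Cb4.
Cb4 down a major third → Abb3 (4 semitones).

Abb3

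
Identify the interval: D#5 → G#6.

D to G spans four letter names (D-E-F-G), plus an octave: an eleventh.
D#5 to G#6 is 17 semitones, matching the perfect eleventh exactly, so the quality is perfect.
(Equivalently, a compound perfect fourth: a perfect fourth plus an octave.)

perfect eleventh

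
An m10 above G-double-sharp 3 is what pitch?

B-sharp 4

The tenth's letter: G up three letter names plus an octave → B.
Moving 15 semitones up from G##3 (the size of a minor tenth) reaches B#4.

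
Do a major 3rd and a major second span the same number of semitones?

A major third spans 4 semitones; a major second spans 2 semitones. They differ by 2.

No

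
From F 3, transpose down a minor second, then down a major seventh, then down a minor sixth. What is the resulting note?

A 1

Down a minor second from F3: E3 (1 semitone down).
A major seventh down from E3 is F2.
Down a minor sixth from F2: A1 (8 semitones down).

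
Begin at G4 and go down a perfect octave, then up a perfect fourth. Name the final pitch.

C4

G4 down a perfect octave → G3 (12 semitones).
G3 up a perfect fourth → C4 (5 semitones).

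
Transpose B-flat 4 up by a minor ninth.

C-flat 6

Two letters up from B (plus an octave) reaches C.
Moving 13 semitones up from Bb4 (the size of a minor ninth) reaches Cb6.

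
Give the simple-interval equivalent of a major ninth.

major 2nd

Subtracting seven from the interval number removes an octave: 9 − 7 = 2.
That makes a major ninth a compound major second — an octave plus a major second.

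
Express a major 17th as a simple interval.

major 3rd

Take out 2 octaves (14 from the number): 17 − 14 = 3.
So a major seventeenth is 2 octaves plus a major third. The quality is unchanged.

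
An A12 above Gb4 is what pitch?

D6

Counting five letter names plus an octave up from G lands on D.
An augmented twelfth spans 20 semitones, so from Gb4 the target pitch is D6.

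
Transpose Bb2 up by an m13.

Gb4

The thirteenth's letter: B up six letter names plus an octave → G.
A minor thirteenth is 20 semitones; 20 semitones up from Bb2 gives Gb4.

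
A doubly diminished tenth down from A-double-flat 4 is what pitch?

F-sharp 3

The tenth's letter: A down three letter names plus an octave → F.
A doubly diminished tenth is 13 semitones; 13 semitones down from Abb4 gives F#3.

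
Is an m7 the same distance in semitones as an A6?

A minor seventh spans 10 semitones, and an augmented sixth also spans 10 semitones — they're enharmonic.

Yes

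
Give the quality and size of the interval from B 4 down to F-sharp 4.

perfect fourth

Descending from B4 to F#4 is the same interval as ascending F#4 to B4.
F to B spans four letter names (F-G-A-B): a fourth.
The perfect fourth spans 5 semitones, and F#4 to B4 is exactly 5 semitones — so this is a perfect fourth.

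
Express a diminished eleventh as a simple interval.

d4

Take out an octave (7 from the number): 11 − 7 = 4.
So a diminished eleventh is an octave plus a diminished fourth. The quality is unchanged.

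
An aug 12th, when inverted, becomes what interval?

diminished fourth

First reduce the compound augmented twelfth to its simple form, an augmented fifth.
Interval numbers invert to sum to nine: 5 + 4 = 9, so a fifth inverts to a fourth.
Quality inverts too: augmented becomes diminished. That makes the inversion a diminished fourth.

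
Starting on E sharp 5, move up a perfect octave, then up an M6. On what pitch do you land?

Up a perfect octave from E#5: E#6 (12 semitones up).
A major sixth up from E#6 is C##7.

C double-sharp 7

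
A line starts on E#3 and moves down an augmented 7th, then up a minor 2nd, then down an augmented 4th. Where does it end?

An augmented seventh down from E#3 is F2.
F2 up a minor second → Gb2 (1 semitone).
An augmented fourth down from Gb2 is Dbb2.

Dbb2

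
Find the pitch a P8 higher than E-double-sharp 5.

An octave keeps the letter name E, an octave up from E.
A perfect octave spans 12 semitones, so from E##5 the target pitch is E##6.

E-double-sharp 6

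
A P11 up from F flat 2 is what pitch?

The eleventh's letter: F up four letter names plus an octave → B.
Moving 17 semitones up from Fb2 (the size of a perfect eleventh) reaches Bbb3.

B double-flat 3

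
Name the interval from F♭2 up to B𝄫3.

F to B spans four letter names (F-G-A-B), plus an octave, so the interval is some kind of eleventh.
The perfect eleventh spans 17 semitones, and Fb2 to Bbb3 is exactly 17 semitones — so this is a perfect eleventh.
(Equivalently, a compound perfect fourth: a perfect fourth plus an octave.)

perfect eleventh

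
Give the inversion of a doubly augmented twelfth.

First reduce the compound doubly augmented twelfth to its simple form, a doubly augmented fifth.
Inverted interval numbers add to nine, so a fifth pairs with a fourth (5 + 4 = 9).
Quality inverts too: doubly augmented becomes doubly diminished. That makes the inversion a doubly diminished fourth.

dd4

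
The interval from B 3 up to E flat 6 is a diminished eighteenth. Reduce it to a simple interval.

diminished fourth

Subtracting seven from the interval number removes an octave: 18 − 14 = 4.
So a diminished eighteenth is 2 octaves plus a diminished fourth. The quality is unchanged.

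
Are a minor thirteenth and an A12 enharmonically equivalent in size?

Yes

A minor thirteenth spans 20 semitones, and an augmented twelfth also spans 20 semitones — they're enharmonic.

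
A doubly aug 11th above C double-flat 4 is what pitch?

Counting four letter names plus an octave up from C lands on F.
Moving 19 semitones up from Cbb4 (the size of a doubly augmented eleventh) reaches F5.

F 5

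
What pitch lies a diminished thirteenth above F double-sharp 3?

D 5

The thirteenth's letter: F up six letter names plus an octave → D.
A diminished thirteenth is 19 semitones; 19 semitones up from F##3 gives D5.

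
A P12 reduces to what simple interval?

perfect fifth

Take out an octave (7 from the number): 12 − 7 = 5.
That makes a perfect twelfth a compound perfect fifth — an octave plus a perfect fifth.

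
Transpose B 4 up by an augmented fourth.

Counting four letter names up from B lands on E.
Moving 6 semitones up from B4 (the size of an augmented fourth) reaches E#5.

E-sharp 5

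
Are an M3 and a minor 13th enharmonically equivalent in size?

A major third is 4 semitones but a minor thirteenth is 20 semitones — different sizes.

No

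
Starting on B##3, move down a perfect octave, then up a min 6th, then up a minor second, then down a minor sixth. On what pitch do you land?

A perfect octave down from B##3 is B##2.
B##2 up a minor sixth → G##3 (8 semitones).
G##3 up a minor second → A#3 (1 semitone).
A minor sixth down from A#3 is C##3.

C##3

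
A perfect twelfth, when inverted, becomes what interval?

perfect 4th

First reduce the compound perfect twelfth to its simple form, a perfect fifth.
Inverted interval numbers add to nine, so a fifth pairs with a fourth (5 + 4 = 9).
The quality also flips — perfect stays perfect — giving a perfect fourth.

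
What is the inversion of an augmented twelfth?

diminished 4th

First reduce the compound augmented twelfth to its simple form, an augmented fifth.
Interval numbers invert to sum to nine: 5 + 4 = 9, so a fifth inverts to a fourth.
And augmented becomes diminished under inversion, so we get a diminished fourth.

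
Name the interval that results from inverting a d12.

First reduce the compound diminished twelfth to its simple form, a diminished fifth.
Inverted interval numbers add to nine, so a fifth pairs with a fourth (5 + 4 = 9).
Quality inverts too: diminished becomes augmented. That makes the inversion an augmented fourth.

A4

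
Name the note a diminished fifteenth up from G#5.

G7

The letter stays G (same as the start), shifted two octaves up.
A diminished fifteenth spans 23 semitones, so from G#5 the target pitch is G7.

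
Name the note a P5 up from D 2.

A 2

Counting five letter names up from D lands on A.
A perfect fifth spans 7 semitones, so from D2 the target pitch is A2.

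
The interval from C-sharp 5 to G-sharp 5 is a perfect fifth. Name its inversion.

Inverted interval numbers add to nine, so a fifth pairs with a fourth (5 + 4 = 9).
And perfect stays perfect under inversion, so we get a perfect fourth.

P4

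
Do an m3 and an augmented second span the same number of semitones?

A minor third spans 3 semitones, and an augmented second also spans 3 semitones — they're enharmonic.

Yes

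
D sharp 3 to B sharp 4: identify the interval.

major thirteenth

D to B spans six letter names (D-E-F-G-A-B), plus an octave, so the interval is some kind of thirteenth.
D#3 to B#4 is 21 semitones, matching the major thirteenth exactly, so the quality is major.
(Equivalently, a compound major sixth: a major sixth plus an octave.)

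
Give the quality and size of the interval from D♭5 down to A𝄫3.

augmented eleventh

Descending from Db5 to Abb3 is the same interval as ascending Abb3 to Db5.
A to D spans four letter names (A-B-C-D), plus an octave: an eleventh.
Abb3 to Db5 spans 18 semitones — one semitone wider than the perfect eleventh (17) — giving an augmented eleventh.
(Equivalently, a compound augmented fourth: an augmented fourth plus an octave.)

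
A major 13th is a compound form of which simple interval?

Subtracting seven from the interval number removes an octave: 13 − 7 = 6.
That makes a major thirteenth a compound major sixth — an octave plus a major sixth.

M6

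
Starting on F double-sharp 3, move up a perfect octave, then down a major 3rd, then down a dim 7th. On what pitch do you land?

Up a perfect octave from F##3: F##4 (12 semitones up).
F##4 down a major third → D#4 (4 semitones).
A diminished seventh down from D#4 is E##3.

E double-sharp 3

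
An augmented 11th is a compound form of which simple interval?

augmented 4th

Take out an octave (7 from the number): 11 − 7 = 4.
That makes an augmented eleventh a compound augmented fourth — an octave plus an augmented fourth.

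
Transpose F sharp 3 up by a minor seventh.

Seven letter names up from F: E.
Moving 10 semitones up from F#3 (the size of a minor seventh) reaches E4.

E 4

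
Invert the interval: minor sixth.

Inverted interval numbers add to nine, so a sixth pairs with a third (6 + 3 = 9).
And minor becomes major under inversion, so we get a major third.

major third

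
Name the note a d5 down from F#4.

Five letter names down from F: B.
Moving 6 semitones down from F#4 (the size of a diminished fifth) reaches B#3.

B#3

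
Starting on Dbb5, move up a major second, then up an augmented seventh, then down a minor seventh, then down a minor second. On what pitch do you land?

Dbb5 up a major second → Ebb5 (2 semitones).
Ebb5 up an augmented seventh → D6 (12 semitones).
Down a minor seventh from D6: E5 (10 semitones down).
E5 down a minor second → D#5 (1 semitone).

D#5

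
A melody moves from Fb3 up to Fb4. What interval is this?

P8

F to F is the same letter name, plus an octave: an octave.
The perfect octave spans 12 semitones, and Fb3 to Fb4 is exactly 12 semitones — so this is a perfect octave.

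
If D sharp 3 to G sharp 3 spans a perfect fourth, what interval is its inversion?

P5

Interval numbers invert to sum to nine: 4 + 5 = 9, so a fourth inverts to a fifth.
Quality inverts too: perfect stays perfect. That makes the inversion a perfect fifth.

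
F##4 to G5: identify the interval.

F to G spans two letter names (F-G), plus an octave, so the interval is some kind of ninth.
A major ninth would be 14 semitones; F##4 to G5 is 12, two semitones narrower, so the interval is diminished.

diminished ninth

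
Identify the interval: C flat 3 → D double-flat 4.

minor ninth

C to D spans two letter names (C-D), plus an octave, so the interval is some kind of ninth.
At 13 semitones, Cb3→Dbb4 falls one short of a major ninth: minor.
(Equivalently, a compound minor second: a minor second plus an octave.)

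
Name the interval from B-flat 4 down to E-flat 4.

perfect 5th

Descending from Bb4 to Eb4 is the same interval as ascending Eb4 to Bb4.
E to B spans five letter names (E-F-G-A-B), so the interval is some kind of fifth.
Counting semitones, Eb4→Bb4 is 7, which is the perfect fifth.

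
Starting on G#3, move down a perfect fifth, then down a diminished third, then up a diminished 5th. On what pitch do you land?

E#3

Down a perfect fifth from G#3: C#3 (7 semitones down).
Down a diminished third from C#3: A##2 (2 semitones down).
A##2 up a diminished fifth → E#3 (6 semitones).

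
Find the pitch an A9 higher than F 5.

Two letters up from F (plus an octave) reaches G.
An augmented ninth spans 15 semitones, so from F5 the target pitch is G#6.

G-sharp 6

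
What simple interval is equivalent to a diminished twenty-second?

diminished 8th

Each octave removed subtracts seven from the number: 22 − 14 = 8.
Quality carries through unchanged, so the simple form is a diminished octave.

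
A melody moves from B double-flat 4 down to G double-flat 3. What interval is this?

Descending from Bbb4 to Gbb3 is the same interval as ascending Gbb3 to Bbb4.
G to B spans three letter names (G-A-B), plus an octave — that makes it a tenth of some quality.
Gbb3 to Bbb4 is 16 semitones, matching the major tenth exactly, so the quality is major.
(Equivalently, a compound major third: a major third plus an octave.)

major 10th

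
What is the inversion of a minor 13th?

M3

First reduce the compound minor thirteenth to its simple form, a minor sixth.
The rule of nine gives the new number: 9 − 6 = 3, so a sixth becomes a third.
Quality inverts too: minor becomes major. That makes the inversion a major third.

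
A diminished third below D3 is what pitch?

The third takes the letter from D down to B.
Moving 2 semitones down from D3 (the size of a diminished third) reaches B#2.

B#2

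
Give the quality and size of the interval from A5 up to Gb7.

A to G spans seven letter names (A-B-C-D-E-F-G), plus an octave — that makes it a fourteenth of some quality.
A5 to Gb7 spans 21 semitones — two semitones narrower than the major fourteenth (23) — giving a diminished fourteenth.
(Equivalently, a compound diminished seventh: a diminished seventh plus an octave.)

diminished 14th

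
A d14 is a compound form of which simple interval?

Take out an octave (7 from the number): 14 − 7 = 7.
So a diminished fourteenth is an octave plus a diminished seventh. The quality is unchanged.

diminished seventh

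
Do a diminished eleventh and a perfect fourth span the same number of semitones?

No

A diminished eleventh is 16 semitones but a perfect fourth is 5 semitones — different sizes.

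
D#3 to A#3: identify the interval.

perfect 5th

D to A spans five letter names (D-E-F-G-A) — that makes it a fifth of some quality.
The perfect fifth spans 7 semitones, and D#3 to A#3 is exactly 7 semitones — so this is a perfect fifth.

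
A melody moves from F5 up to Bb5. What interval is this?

F to B spans four letter names (F-G-A-B) — that makes it a fourth of some quality.
F5 to Bb5 is 5 semitones, matching the perfect fourth exactly, so the quality is perfect.

perfect fourth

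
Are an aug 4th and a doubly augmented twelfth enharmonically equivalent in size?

No

An augmented fourth spans 6 semitones; a doubly augmented twelfth spans 21 semitones. They differ by 15.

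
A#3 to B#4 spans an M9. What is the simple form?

Each octave removed subtracts seven from the number: 9 − 7 = 2.
That makes a major ninth a compound major second — an octave plus a major second.

major second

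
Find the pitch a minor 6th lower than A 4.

Six letter names down from A: C.
Moving 8 semitones down from A4 (the size of a minor sixth) reaches C#4.

C sharp 4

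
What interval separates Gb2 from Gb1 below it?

Descending from Gb2 to Gb1 is the same interval as ascending Gb1 to Gb2.
G to G is the same letter name, plus an octave: an octave.
The perfect octave spans 12 semitones, and Gb1 to Gb2 is exactly 12 semitones — so this is a perfect octave.

perfect 8th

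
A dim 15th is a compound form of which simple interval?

d8

Each octave removed subtracts seven from the number: 15 − 7 = 8.
So a diminished fifteenth is an octave plus a diminished octave. The quality is unchanged.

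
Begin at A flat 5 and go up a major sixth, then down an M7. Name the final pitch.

G flat 5

Ab5 up a major sixth → F6 (9 semitones).
A major seventh down from F6 is Gb5.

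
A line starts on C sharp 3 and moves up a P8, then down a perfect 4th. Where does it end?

G sharp 3

C#3 up a perfect octave → C#4 (12 semitones).
Down a perfect fourth from C#4: G#3 (5 semitones down).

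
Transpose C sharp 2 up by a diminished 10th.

Three letters up from C (plus an octave) reaches E.
A diminished tenth spans 14 semitones, so from C#2 the target pitch is Eb3.

E flat 3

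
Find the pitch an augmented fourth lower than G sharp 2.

Counting four letter names down from G lands on D.
An augmented fourth spans 6 semitones, so from G#2 the target pitch is D2.

D 2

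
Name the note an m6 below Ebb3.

Gb2

Six letter names down from E: G.
A minor sixth is 8 semitones; 8 semitones down from Ebb3 gives Gb2.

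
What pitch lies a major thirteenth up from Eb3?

C5

The thirteenth's letter: E up six letter names plus an octave → C.
Moving 21 semitones up from Eb3 (the size of a major thirteenth) reaches C5.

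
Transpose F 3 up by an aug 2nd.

G-sharp 3

The second takes the letter from F up to G.
An augmented second is 3 semitones; 3 semitones up from F3 gives G#3.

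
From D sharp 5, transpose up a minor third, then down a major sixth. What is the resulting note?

A 4

A minor third up from D#5 is F#5.
A major sixth down from F#5 is A4.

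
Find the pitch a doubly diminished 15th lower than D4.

D##2

The letter stays D (same as the start), shifted two octaves down.
A doubly diminished fifteenth spans 22 semitones, so from D4 the target pitch is D##2.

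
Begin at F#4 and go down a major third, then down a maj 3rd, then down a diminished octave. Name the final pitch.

Down a major third from F#4: D4 (4 semitones down).
A major third down from D4 is Bb3.
A diminished octave down from Bb3 is B2.

B2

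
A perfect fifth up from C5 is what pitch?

G5

Counting five letter names up from C lands on G.
A perfect fifth spans 7 semitones, so from C5 the target pitch is G5.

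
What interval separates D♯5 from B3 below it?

Descending from D#5 to B3 is the same interval as ascending B3 to D#5.
B to D spans three letter names (B-C-D), plus an octave: a tenth.
Counting semitones, B3→D#5 is 16, which is the major tenth.
(Equivalently, a compound major third: a major third plus an octave.)

major tenth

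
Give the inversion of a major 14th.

minor second

First reduce the compound major fourteenth to its simple form, a major seventh.
Inverted interval numbers add to nine, so a seventh pairs with a second (7 + 2 = 9).
The quality also flips — major becomes minor — giving a minor second.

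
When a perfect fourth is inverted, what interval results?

Interval numbers invert to sum to nine: 4 + 5 = 9, so a fourth inverts to a fifth.
Quality inverts too: perfect stays perfect. That makes the inversion a perfect fifth.

P5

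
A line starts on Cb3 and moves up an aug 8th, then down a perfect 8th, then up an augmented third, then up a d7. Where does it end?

Up an augmented octave from Cb3: C4 (13 semitones up).
Down a perfect octave from C4: C3 (12 semitones down).
C3 up an augmented third → E#3 (5 semitones).
E#3 up a diminished seventh → D4 (9 semitones).

D4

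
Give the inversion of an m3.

Interval numbers invert to sum to nine: 3 + 6 = 9, so a third inverts to a sixth.
Quality inverts too: minor becomes major. That makes the inversion a major sixth.

M6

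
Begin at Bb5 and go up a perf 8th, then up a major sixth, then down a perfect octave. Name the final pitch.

Bb5 up a perfect octave → Bb6 (12 semitones).
Bb6 up a major sixth → G7 (9 semitones).
G7 down a perfect octave → G6 (12 semitones).

G6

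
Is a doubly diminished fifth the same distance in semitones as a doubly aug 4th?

A doubly diminished fifth is 5 semitones but a doubly augmented fourth is 7 semitones — different sizes.

No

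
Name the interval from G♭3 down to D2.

Descending from Gb3 to D2 is the same interval as ascending D2 to Gb3.
D to G spans four letter names (D-E-F-G), plus an octave — that makes it an eleventh of some quality.
The perfect eleventh is 17 semitones; here we have 16, one semitone narrower: diminished.
(Equivalently, a compound diminished fourth: a diminished fourth plus an octave.)

d11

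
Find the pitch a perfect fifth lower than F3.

Five letter names down from F: B.
A perfect fifth spans 7 semitones, so from F3 the target pitch is Bb2.

Bb2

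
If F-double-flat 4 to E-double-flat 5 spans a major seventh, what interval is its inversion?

Interval numbers invert to sum to nine: 7 + 2 = 9, so a seventh inverts to a second.
And major becomes minor under inversion, so we get a minor second.

minor second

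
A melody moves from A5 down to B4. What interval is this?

minor seventh

Descending from A5 to B4 is the same interval as ascending B4 to A5.
B to A spans seven letter names (B-C-D-E-F-G-A): a seventh.
B4 to A5 is 10 semitones, a half step short of the major seventh (11), so this is minor.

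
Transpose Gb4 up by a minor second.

Counting two letter names up from G lands on A.
Moving 1 semitone up from Gb4 (the size of a minor second) reaches Abb4.

Abb4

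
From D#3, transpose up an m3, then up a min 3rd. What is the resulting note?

A3

D#3 up a minor third → F#3 (3 semitones).
A minor third up from F#3 is A3.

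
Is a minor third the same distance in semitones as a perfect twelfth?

No

3 semitones (minor third) vs 19 semitones (perfect twelfth): not equal.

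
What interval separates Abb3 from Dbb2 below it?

P12

Descending from Abb3 to Dbb2 is the same interval as ascending Dbb2 to Abb3.
D to A spans five letter names (D-E-F-G-A), plus an octave: a twelfth.
The perfect twelfth spans 19 semitones, and Dbb2 to Abb3 is exactly 19 semitones — so this is a perfect twelfth.
(Equivalently, a compound perfect fifth: a perfect fifth plus an octave.)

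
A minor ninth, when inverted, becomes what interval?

M7

First reduce the compound minor ninth to its simple form, a minor second.
The rule of nine gives the new number: 9 − 2 = 7, so a second becomes a seventh.
Quality inverts too: minor becomes major. That makes the inversion a major seventh.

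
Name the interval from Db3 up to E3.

augmented 2nd

D to E spans two letter names (D-E): a second.
A major second would be 2 semitones; Db3 to E3 is 3, one semitone wider, so the interval is augmented.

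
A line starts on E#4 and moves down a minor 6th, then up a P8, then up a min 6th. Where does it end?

E#5

A minor sixth down from E#4 is G##3.
Up a perfect octave from G##3: G##4 (12 semitones up).
A minor sixth up from G##4 is E#5.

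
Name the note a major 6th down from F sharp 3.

Counting six letter names down from F lands on A.
A major sixth spans 9 semitones, so from F#3 the target pitch is A2.

A 2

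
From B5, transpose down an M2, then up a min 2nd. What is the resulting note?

B5 down a major second → A5 (2 semitones).
A5 up a minor second → Bb5 (1 semitone).

Bb5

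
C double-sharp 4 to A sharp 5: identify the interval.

C to A spans six letter names (C-D-E-F-G-A), plus an octave, so the interval is some kind of thirteenth.
A major thirteenth would be 21 semitones, but C##4 to A#5 is 20 — one semitone narrower, making it a minor thirteenth.
(Equivalently, a compound minor sixth: a minor sixth plus an octave.)

minor thirteenth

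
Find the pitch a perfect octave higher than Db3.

An octave keeps the letter name D, an octave up from D.
A perfect octave is 12 semitones; 12 semitones up from Db3 gives Db4.

Db4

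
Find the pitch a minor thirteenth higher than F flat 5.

D double-flat 7

The thirteenth's letter: F up six letter names plus an octave → D.
Moving 20 semitones up from Fb5 (the size of a minor thirteenth) reaches Dbb7.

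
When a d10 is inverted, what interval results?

First reduce the compound diminished tenth to its simple form, a diminished third.
Interval numbers invert to sum to nine: 3 + 6 = 9, so a third inverts to a sixth.
And diminished becomes augmented under inversion, so we get an augmented sixth.

augmented 6th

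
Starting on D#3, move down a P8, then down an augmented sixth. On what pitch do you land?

A perfect octave down from D#3 is D#2.
Down an augmented sixth from D#2: F1 (10 semitones down).

F1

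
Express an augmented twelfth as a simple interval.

Subtracting seven from the interval number removes an octave: 12 − 7 = 5.
So an augmented twelfth is an octave plus an augmented fifth. The quality is unchanged.

A5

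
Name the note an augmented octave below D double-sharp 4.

D sharp 3

An octave keeps the letter name D, an octave down from D.
Moving 13 semitones down from D##4 (the size of an augmented octave) reaches D#3.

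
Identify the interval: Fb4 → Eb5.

major seventh

F to E spans seven letter names (F-G-A-B-C-D-E) — that makes it a seventh of some quality.
Counting semitones, Fb4→Eb5 is 11, which is the major seventh.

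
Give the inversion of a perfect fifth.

perfect fourth

Interval numbers invert to sum to nine: 5 + 4 = 9, so a fifth inverts to a fourth.
And perfect stays perfect under inversion, so we get a perfect fourth.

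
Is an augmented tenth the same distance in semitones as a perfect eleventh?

An augmented tenth spans 17 semitones, and a perfect eleventh also spans 17 semitones — they're enharmonic.

Yes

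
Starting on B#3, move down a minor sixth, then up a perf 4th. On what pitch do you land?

G##3

A minor sixth down from B#3 is D##3.
A perfect fourth up from D##3 is G##3.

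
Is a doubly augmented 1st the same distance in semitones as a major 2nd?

Both span 2 semitones: a doubly augmented unison and a major second are the same chromatic distance.

Yes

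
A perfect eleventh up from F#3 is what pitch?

Counting four letter names plus an octave up from F lands on B.
A perfect eleventh spans 17 semitones, so from F#3 the target pitch is B4.

B4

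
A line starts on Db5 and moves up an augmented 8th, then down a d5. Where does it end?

Up an augmented octave from Db5: D6 (13 semitones up).
D6 down a diminished fifth → G#5 (6 semitones).

G#5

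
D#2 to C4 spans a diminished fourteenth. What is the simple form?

d7

Each octave removed subtracts seven from the number: 14 − 7 = 7.
Quality carries through unchanged, so the simple form is a diminished seventh.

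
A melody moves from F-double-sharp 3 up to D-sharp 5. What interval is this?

minor thirteenth

F to D spans six letter names (F-G-A-B-C-D), plus an octave — that makes it a thirteenth of some quality.
F##3 to D#5 is 20 semitones, a half step short of the major thirteenth (21), so this is minor.
(Equivalently, a compound minor sixth: a minor sixth plus an octave.)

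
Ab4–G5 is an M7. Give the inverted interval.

minor 2nd

The rule of nine gives the new number: 9 − 7 = 2, so a seventh becomes a second.
Quality inverts too: major becomes minor. That makes the inversion a minor second.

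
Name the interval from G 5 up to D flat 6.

diminished 5th

G to D spans five letter names (G-A-B-C-D): a fifth.
The perfect fifth is 7 semitones; here we have 6, one semitone narrower: diminished.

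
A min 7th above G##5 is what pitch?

F##6

The seventh takes the letter from G up to F.
A minor seventh is 10 semitones; 10 semitones up from G##5 gives F##6.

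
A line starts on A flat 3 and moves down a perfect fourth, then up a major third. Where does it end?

Ab3 down a perfect fourth → Eb3 (5 semitones).
A major third up from Eb3 is G3.

G 3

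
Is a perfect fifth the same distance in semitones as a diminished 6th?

A perfect fifth spans 7 semitones, and a diminished sixth also spans 7 semitones — they're enharmonic.

Yes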